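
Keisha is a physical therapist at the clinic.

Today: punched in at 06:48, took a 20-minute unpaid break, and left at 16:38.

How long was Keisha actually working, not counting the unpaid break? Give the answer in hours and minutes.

9 h 30 min

Today: 06:48–16:38 = 9 h 50 min; less 20 min break → 9 h 30 min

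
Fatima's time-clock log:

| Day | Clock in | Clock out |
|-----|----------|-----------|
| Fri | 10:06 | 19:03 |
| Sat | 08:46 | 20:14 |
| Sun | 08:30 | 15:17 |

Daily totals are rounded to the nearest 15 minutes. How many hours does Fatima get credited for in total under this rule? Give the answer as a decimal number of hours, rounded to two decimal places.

27.25 hours

Fri: 10:06–19:03 = 8 h 57 min → rounds to 9 h 0 min
Sat: 08:46–20:14 = 11 h 28 min → rounds to 11 h 30 min
Sun: 08:30–15:17 = 6 h 47 min → rounds to 6 h 45 min
Total credited: 27 h 15 min.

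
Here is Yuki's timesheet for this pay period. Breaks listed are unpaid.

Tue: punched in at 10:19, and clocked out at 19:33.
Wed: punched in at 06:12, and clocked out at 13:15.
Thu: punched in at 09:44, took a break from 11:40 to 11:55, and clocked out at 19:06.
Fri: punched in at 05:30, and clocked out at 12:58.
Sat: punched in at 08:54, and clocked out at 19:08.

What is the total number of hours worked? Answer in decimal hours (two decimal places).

43.10 hours

Tue: 10:19–19:33 = 9 h 14 min
Wed: 06:12–13:15 = 7 h 3 min
Thu: 09:44–19:06 = 9 h 22 min; less 15 min break → 9 h 7 min
Fri: 05:30–12:58 = 7 h 28 min
Sat: 08:54–19:08 = 10 h 14 min
Total: 9 h 14 min + 7 h 3 min + 9 h 7 min + 7 h 28 min + 10 h 14 min = 43 h 6 min.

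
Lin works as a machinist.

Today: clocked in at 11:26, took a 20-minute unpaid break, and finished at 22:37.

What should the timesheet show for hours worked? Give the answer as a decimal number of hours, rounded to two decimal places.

Today: 11:26–22:37 = 11 h 11 min; less 20 min break → 10 h 51 min

10.85 hours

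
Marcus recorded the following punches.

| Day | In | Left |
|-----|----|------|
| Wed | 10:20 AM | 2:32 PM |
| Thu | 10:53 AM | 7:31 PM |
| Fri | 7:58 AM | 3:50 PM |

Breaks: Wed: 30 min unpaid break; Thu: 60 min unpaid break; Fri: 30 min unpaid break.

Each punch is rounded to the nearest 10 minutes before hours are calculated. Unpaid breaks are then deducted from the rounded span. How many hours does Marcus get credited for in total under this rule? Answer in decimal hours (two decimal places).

Wed: in 10:20 AM→10:20 AM, out 2:32 PM→2:30 PM; 4 h 10 min − 30 min = 3 h 40 min
Thu: in 10:53 AM→10:50 AM, out 7:31 PM→7:30 PM; 8 h 40 min − 60 min = 7 h 40 min
Fri: in 7:58 AM→8:00 AM, out 3:50 PM→3:50 PM; 7 h 50 min − 30 min = 7 h 20 min
Total credited: 18 h 40 min.

18.67 hours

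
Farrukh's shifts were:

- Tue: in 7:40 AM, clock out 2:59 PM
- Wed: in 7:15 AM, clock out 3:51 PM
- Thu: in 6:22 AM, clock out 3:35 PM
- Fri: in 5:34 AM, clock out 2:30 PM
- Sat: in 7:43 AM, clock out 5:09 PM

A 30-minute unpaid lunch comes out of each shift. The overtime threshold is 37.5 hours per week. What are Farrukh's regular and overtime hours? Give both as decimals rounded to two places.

Tue: 7:40 AM–2:59 PM = 7 h 19 min; less 30 min break → 6 h 49 min
Wed: 7:15 AM–3:51 PM = 8 h 36 min; less 30 min break → 8 h 6 min
Thu: 6:22 AM–3:35 PM = 9 h 13 min; less 30 min break → 8 h 43 min
Fri: 5:34 AM–2:30 PM = 8 h 56 min; less 30 min break → 8 h 26 min
Sat: 7:43 AM–5:09 PM = 9 h 26 min; less 30 min break → 8 h 56 min
Total worked: 41 h 0 min = 41.00 h.
Threshold 37.5 h → overtime 3 h 30 min, regular 37 h 30 min.

Regular 37.50 hours, overtime 3.50 hours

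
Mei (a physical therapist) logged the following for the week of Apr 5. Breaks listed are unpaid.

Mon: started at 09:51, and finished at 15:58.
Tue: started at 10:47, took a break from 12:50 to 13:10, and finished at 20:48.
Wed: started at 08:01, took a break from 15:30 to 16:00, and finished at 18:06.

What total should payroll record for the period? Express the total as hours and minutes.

25 h 23 min

Mon: 09:51–15:58 = 6 h 7 min
Tue: 10:47–20:48 = 10 h 1 min; less 20 min break → 9 h 41 min
Wed: 08:01–18:06 = 10 h 5 min; less 30 min break → 9 h 35 min
Total: 6 h 7 min + 9 h 41 min + 9 h 35 min = 25 h 23 min.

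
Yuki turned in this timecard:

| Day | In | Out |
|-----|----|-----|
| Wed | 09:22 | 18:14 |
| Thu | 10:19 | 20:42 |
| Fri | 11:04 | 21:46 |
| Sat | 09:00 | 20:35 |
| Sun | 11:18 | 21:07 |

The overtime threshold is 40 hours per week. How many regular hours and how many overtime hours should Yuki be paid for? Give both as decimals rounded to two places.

Wed: 09:22–18:14 = 8 h 52 min
Thu: 10:19–20:42 = 10 h 23 min
Fri: 11:04–21:46 = 10 h 42 min
Sat: 09:00–20:35 = 11 h 35 min
Sun: 11:18–21:07 = 9 h 49 min
Total worked: 51 h 21 min = 51.35 h.
Threshold 40 h → overtime 11 h 21 min, regular 40 h 0 min.

Regular 40.00 hours, overtime 11.35 hours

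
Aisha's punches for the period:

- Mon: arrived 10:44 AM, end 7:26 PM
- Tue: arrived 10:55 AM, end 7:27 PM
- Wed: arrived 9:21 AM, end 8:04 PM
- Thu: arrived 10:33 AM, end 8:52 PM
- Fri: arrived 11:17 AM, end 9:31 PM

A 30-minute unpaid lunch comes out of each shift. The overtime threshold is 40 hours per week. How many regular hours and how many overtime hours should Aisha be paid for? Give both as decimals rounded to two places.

Regular 40.00 hours, overtime 6.00 hours

Mon: 10:44 AM–7:26 PM = 8 h 42 min; less 30 min break → 8 h 12 min
Tue: 10:55 AM–7:27 PM = 8 h 32 min; less 30 min break → 8 h 2 min
Wed: 9:21 AM–8:04 PM = 10 h 43 min; less 30 min break → 10 h 13 min
Thu: 10:33 AM–8:52 PM = 10 h 19 min; less 30 min break → 9 h 49 min
Fri: 11:17 AM–9:31 PM = 10 h 14 min; less 30 min break → 9 h 44 min
Total worked: 46 h 0 min = 46.00 h.
Threshold 40 h → overtime 6 h 0 min, regular 40 h 0 min.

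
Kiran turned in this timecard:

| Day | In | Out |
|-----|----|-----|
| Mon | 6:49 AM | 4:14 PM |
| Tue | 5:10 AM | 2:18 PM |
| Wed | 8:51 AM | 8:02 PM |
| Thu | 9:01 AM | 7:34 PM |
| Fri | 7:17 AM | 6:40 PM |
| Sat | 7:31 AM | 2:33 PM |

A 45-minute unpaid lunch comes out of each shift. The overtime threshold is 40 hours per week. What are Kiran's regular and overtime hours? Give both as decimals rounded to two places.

Mon: 6:49 AM–4:14 PM = 9 h 25 min; less 45 min break → 8 h 40 min
Tue: 5:10 AM–2:18 PM = 9 h 8 min; less 45 min break → 8 h 23 min
Wed: 8:51 AM–8:02 PM = 11 h 11 min; less 45 min break → 10 h 26 min
Thu: 9:01 AM–7:34 PM = 10 h 33 min; less 45 min break → 9 h 48 min
Fri: 7:17 AM–6:40 PM = 11 h 23 min; less 45 min break → 10 h 38 min
Sat: 7:31 AM–2:33 PM = 7 h 2 min; less 45 min break → 6 h 17 min
Total worked: 54 h 12 min = 54.20 h.
Threshold 40 h → overtime 14 h 12 min, regular 40 h 0 min.

Regular 40.00 hours, overtime 14.20 hours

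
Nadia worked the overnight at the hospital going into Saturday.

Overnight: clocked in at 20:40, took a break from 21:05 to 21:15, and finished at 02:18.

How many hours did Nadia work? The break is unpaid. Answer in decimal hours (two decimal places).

5.47 hours

Overnight: 20:40 → midnight = 3 h 20 min; midnight → 02:18 = 2 h 18 min; span 5 h 38 min; less 10 min break → 5 h 28 min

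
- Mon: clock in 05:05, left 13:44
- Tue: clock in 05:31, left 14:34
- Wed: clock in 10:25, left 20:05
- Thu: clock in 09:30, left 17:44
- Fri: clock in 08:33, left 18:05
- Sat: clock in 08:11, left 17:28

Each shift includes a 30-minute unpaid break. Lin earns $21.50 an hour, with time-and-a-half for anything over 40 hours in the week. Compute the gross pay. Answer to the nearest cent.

Mon: 05:05–13:44 = 8 h 39 min; less 30 min break → 8 h 9 min
Tue: 05:31–14:34 = 9 h 3 min; less 30 min break → 8 h 33 min
Wed: 10:25–20:05 = 9 h 40 min; less 30 min break → 9 h 10 min
Thu: 09:30–17:44 = 8 h 14 min; less 30 min break → 7 h 44 min
Fri: 08:33–18:05 = 9 h 32 min; less 30 min break → 9 h 2 min
Sat: 08:11–17:28 = 9 h 17 min; less 30 min break → 8 h 47 min
Total worked: 51 h 25 min = 3085 min.
Regular 40 h 0 min = 2400 min at $21.50/h; overtime 11 h 25 min = 685 min at $32.25/h.
Pay = (2400 × $21.50 + 685 × $32.25) ÷ 60 = $1228.19.

$1228.19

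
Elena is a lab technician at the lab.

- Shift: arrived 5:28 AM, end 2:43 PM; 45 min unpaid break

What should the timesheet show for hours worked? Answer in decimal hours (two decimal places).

8.50 hours

Shift: 5:28 AM–2:43 PM = 9 h 15 min; less 45 min break → 8 h 30 min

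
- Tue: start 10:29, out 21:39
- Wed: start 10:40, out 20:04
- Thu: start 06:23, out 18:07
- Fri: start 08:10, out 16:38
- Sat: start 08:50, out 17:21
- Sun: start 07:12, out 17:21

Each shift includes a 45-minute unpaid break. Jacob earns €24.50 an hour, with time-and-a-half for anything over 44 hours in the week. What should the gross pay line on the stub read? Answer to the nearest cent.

Tue: 10:29–21:39 = 11 h 10 min; less 45 min break → 10 h 25 min
Wed: 10:40–20:04 = 9 h 24 min; less 45 min break → 8 h 39 min
Thu: 06:23–18:07 = 11 h 44 min; less 45 min break → 10 h 59 min
Fri: 08:10–16:38 = 8 h 28 min; less 45 min break → 7 h 43 min
Sat: 08:50–17:21 = 8 h 31 min; less 45 min break → 7 h 46 min
Sun: 07:12–17:21 = 10 h 9 min; less 45 min break → 9 h 24 min
Total worked: 54 h 56 min = 3296 min.
Regular 44 h 0 min = 2640 min at €24.50/h; overtime 10 h 56 min = 656 min at €36.75/h.
Pay = (2640 × €24.50 + 656 × €36.75) ÷ 60 = €1479.80.

€1479.80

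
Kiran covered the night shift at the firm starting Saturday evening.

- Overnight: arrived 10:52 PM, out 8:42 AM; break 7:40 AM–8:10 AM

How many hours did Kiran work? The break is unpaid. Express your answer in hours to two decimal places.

Overnight: 10:52 PM → midnight = 1 h 8 min; midnight → 8:42 AM = 8 h 42 min; span 9 h 50 min; less 30 min break → 9 h 20 min

9.33 hours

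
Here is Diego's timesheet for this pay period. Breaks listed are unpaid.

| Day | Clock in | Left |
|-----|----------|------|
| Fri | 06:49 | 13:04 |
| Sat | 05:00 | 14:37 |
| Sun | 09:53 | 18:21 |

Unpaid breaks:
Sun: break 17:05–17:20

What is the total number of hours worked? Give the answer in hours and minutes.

Fri: 06:49–13:04 = 6 h 15 min
Sat: 05:00–14:37 = 9 h 37 min
Sun: 09:53–18:21 = 8 h 28 min; less 15 min break → 8 h 13 min
Total: 6 h 15 min + 9 h 37 min + 8 h 13 min = 24 h 5 min.

24 h 5 min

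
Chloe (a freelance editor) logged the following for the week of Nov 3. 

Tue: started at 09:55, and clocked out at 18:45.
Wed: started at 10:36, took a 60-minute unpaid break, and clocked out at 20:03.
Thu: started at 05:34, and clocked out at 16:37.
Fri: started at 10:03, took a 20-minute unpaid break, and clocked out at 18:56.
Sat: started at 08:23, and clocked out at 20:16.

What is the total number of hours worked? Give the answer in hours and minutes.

48 h 46 min

Tue: 09:55–18:45 = 8 h 50 min
Wed: 10:36–20:03 = 9 h 27 min; less 60 min break → 8 h 27 min
Thu: 05:34–16:37 = 11 h 3 min
Fri: 10:03–18:56 = 8 h 53 min; less 20 min break → 8 h 33 min
Sat: 08:23–20:16 = 11 h 53 min
Total: 8 h 50 min + 8 h 27 min + 11 h 3 min + 8 h 33 min + 11 h 53 min = 48 h 46 min.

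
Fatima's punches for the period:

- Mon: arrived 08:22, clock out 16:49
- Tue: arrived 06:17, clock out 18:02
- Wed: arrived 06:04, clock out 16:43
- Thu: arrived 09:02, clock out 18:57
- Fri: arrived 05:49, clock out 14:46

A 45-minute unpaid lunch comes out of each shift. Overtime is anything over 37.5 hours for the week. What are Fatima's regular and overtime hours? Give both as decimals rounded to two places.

Mon: 08:22–16:49 = 8 h 27 min; less 45 min break → 7 h 42 min
Tue: 06:17–18:02 = 11 h 45 min; less 45 min break → 11 h 0 min
Wed: 06:04–16:43 = 10 h 39 min; less 45 min break → 9 h 54 min
Thu: 09:02–18:57 = 9 h 55 min; less 45 min break → 9 h 10 min
Fri: 05:49–14:46 = 8 h 57 min; less 45 min break → 8 h 12 min
Total worked: 45 h 58 min = 45.97 h.
Threshold 37.5 h → overtime 8 h 28 min, regular 37 h 30 min.

Regular 37.50 hours, overtime 8.47 hours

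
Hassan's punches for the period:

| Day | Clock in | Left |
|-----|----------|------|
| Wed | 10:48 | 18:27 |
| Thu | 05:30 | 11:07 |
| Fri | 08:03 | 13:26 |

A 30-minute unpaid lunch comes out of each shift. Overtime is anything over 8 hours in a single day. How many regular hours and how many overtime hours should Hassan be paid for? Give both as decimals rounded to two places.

Regular 17.15 hours, overtime 0.00 hours

Wed: 10:48–18:27 = 7 h 39 min; less 30 min break → 7 h 9 min
Thu: 05:30–11:07 = 5 h 37 min; less 30 min break → 5 h 7 min
Fri: 08:03–13:26 = 5 h 23 min; less 30 min break → 4 h 53 min
Wed reg 7 h 9 min / OT 0 h 0 min; Thu reg 5 h 7 min / OT 0 h 0 min; Fri reg 4 h 53 min / OT 0 h 0 min.
Totals: regular 17 h 9 min, overtime 0 h 0 min.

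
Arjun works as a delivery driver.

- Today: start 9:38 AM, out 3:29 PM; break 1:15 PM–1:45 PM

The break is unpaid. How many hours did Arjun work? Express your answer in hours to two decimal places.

Today: 9:38 AM–3:29 PM = 5 h 51 min; less 30 min break → 5 h 21 min

5.35 hours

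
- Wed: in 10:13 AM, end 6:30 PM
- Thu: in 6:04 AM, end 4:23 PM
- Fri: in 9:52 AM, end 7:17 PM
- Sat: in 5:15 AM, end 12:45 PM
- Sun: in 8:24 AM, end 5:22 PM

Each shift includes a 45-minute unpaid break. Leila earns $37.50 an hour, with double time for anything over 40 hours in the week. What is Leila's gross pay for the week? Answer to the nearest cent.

$1555.00

Wed: 10:13 AM–6:30 PM = 8 h 17 min; less 45 min break → 7 h 32 min
Thu: 6:04 AM–4:23 PM = 10 h 19 min; less 45 min break → 9 h 34 min
Fri: 9:52 AM–7:17 PM = 9 h 25 min; less 45 min break → 8 h 40 min
Sat: 5:15 AM–12:45 PM = 7 h 30 min; less 45 min break → 6 h 45 min
Sun: 8:24 AM–5:22 PM = 8 h 58 min; less 45 min break → 8 h 13 min
Total worked: 40 h 44 min = 2444 min.
Regular 40 h 0 min = 2400 min at $37.50/h; overtime 0 h 44 min = 44 min at $75.00/h.
Pay = (2400 × $37.50 + 44 × $75.00) ÷ 60 = $1555.00.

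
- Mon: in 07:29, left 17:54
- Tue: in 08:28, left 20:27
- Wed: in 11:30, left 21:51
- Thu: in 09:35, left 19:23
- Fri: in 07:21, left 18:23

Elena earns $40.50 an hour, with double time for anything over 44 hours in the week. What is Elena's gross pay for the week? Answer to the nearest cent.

Mon: 07:29–17:54 = 10 h 25 min
Tue: 08:28–20:27 = 11 h 59 min
Wed: 11:30–21:51 = 10 h 21 min
Thu: 09:35–19:23 = 9 h 48 min
Fri: 07:21–18:23 = 11 h 2 min
Total worked: 53 h 35 min = 3215 min.
Regular 44 h 0 min = 2640 min at $40.50/h; overtime 9 h 35 min = 575 min at $81.00/h.
Pay = (2640 × $40.50 + 575 × $81.00) ÷ 60 = $2558.25.

$2558.25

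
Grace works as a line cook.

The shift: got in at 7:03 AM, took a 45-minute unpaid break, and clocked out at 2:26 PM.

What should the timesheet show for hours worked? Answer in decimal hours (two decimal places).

The shift: 7:03 AM–2:26 PM = 7 h 23 min; less 45 min break → 6 h 38 min

6.63 hours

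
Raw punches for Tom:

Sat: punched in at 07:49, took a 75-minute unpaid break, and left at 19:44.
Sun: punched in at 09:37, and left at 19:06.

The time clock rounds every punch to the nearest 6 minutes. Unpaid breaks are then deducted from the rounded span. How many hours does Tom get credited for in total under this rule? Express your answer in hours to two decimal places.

Sat: in 07:49→07:48, out 19:44→19:42; 11 h 54 min − 75 min = 10 h 39 min
Sun: in 09:37→09:36, out 19:06→19:06; 9 h 30 min
Total credited: 20 h 9 min.

20.15 hours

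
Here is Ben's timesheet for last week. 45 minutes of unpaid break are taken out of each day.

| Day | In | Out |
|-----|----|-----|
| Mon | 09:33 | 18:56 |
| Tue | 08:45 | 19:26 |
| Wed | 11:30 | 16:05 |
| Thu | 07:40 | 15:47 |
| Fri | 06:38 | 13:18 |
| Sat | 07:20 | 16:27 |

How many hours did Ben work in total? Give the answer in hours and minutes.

Mon: 09:33–18:56 = 9 h 23 min; less 45 min break → 8 h 38 min
Tue: 08:45–19:26 = 10 h 41 min; less 45 min break → 9 h 56 min
Wed: 11:30–16:05 = 4 h 35 min; less 45 min break → 3 h 50 min
Thu: 07:40–15:47 = 8 h 7 min; less 45 min break → 7 h 22 min
Fri: 06:38–13:18 = 6 h 40 min; less 45 min break → 5 h 55 min
Sat: 07:20–16:27 = 9 h 7 min; less 45 min break → 8 h 22 min
Total: 8 h 38 min + 9 h 56 min + 3 h 50 min + 7 h 22 min + 5 h 55 min + 8 h 22 min = 44 h 3 min.

44 h 3 min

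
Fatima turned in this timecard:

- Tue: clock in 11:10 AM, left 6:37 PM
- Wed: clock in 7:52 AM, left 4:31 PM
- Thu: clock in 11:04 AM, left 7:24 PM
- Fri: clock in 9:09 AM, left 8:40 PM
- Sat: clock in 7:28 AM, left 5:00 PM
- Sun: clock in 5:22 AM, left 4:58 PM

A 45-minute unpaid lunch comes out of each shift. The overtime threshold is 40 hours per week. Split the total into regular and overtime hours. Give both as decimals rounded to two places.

Regular 40.00 hours, overtime 12.58 hours

Tue: 11:10 AM–6:37 PM = 7 h 27 min; less 45 min break → 6 h 42 min
Wed: 7:52 AM–4:31 PM = 8 h 39 min; less 45 min break → 7 h 54 min
Thu: 11:04 AM–7:24 PM = 8 h 20 min; less 45 min break → 7 h 35 min
Fri: 9:09 AM–8:40 PM = 11 h 31 min; less 45 min break → 10 h 46 min
Sat: 7:28 AM–5:00 PM = 9 h 32 min; less 45 min break → 8 h 47 min
Sun: 5:22 AM–4:58 PM = 11 h 36 min; less 45 min break → 10 h 51 min
Total worked: 52 h 35 min = 52.58 h.
Threshold 40 h → overtime 12 h 35 min, regular 40 h 0 min.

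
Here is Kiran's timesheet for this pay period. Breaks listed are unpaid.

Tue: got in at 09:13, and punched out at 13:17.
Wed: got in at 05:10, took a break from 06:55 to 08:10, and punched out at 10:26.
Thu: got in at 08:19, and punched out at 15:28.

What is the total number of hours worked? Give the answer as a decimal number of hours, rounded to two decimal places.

15.23 hours

Tue: 09:13–13:17 = 4 h 4 min
Wed: 05:10–10:26 = 5 h 16 min; less 75 min break → 4 h 1 min
Thu: 08:19–15:28 = 7 h 9 min
Total: 4 h 4 min + 4 h 1 min + 7 h 9 min = 15 h 14 min.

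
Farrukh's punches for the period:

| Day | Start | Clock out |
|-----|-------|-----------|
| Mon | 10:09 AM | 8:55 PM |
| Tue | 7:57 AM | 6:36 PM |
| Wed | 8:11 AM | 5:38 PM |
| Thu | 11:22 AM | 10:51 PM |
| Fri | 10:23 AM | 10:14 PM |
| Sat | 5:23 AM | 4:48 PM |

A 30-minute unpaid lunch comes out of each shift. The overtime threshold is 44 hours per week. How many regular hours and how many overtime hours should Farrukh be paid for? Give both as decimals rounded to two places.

Regular 44.00 hours, overtime 18.62 hours

Mon: 10:09 AM–8:55 PM = 10 h 46 min; less 30 min break → 10 h 16 min
Tue: 7:57 AM–6:36 PM = 10 h 39 min; less 30 min break → 10 h 9 min
Wed: 8:11 AM–5:38 PM = 9 h 27 min; less 30 min break → 8 h 57 min
Thu: 11:22 AM–10:51 PM = 11 h 29 min; less 30 min break → 10 h 59 min
Fri: 10:23 AM–10:14 PM = 11 h 51 min; less 30 min break → 11 h 21 min
Sat: 5:23 AM–4:48 PM = 11 h 25 min; less 30 min break → 10 h 55 min
Total worked: 62 h 37 min = 62.62 h.
Threshold 44 h → overtime 18 h 37 min, regular 44 h 0 min.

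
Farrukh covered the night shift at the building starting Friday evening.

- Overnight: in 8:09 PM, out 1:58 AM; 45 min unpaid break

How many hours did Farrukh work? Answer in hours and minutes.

5 h 4 min

Overnight: 8:09 PM → midnight = 3 h 51 min; midnight → 1:58 AM = 1 h 58 min; span 5 h 49 min; less 45 min break → 5 h 4 min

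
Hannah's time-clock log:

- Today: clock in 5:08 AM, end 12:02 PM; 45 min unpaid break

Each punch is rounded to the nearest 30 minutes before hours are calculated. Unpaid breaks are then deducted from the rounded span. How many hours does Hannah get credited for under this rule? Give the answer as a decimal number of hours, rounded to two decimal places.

6.25 hours

Today: in 5:08 AM→5:00 AM, out 12:02 PM→12:00 PM; 7 h 0 min − 45 min = 6 h 15 min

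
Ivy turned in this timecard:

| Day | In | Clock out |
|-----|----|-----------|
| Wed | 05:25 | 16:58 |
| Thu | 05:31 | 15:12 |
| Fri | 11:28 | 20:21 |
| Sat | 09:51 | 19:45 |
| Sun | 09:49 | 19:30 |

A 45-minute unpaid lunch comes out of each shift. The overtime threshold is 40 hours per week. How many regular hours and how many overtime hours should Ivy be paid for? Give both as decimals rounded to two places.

Wed: 05:25–16:58 = 11 h 33 min; less 45 min break → 10 h 48 min
Thu: 05:31–15:12 = 9 h 41 min; less 45 min break → 8 h 56 min
Fri: 11:28–20:21 = 8 h 53 min; less 45 min break → 8 h 8 min
Sat: 09:51–19:45 = 9 h 54 min; less 45 min break → 9 h 9 min
Sun: 09:49–19:30 = 9 h 41 min; less 45 min break → 8 h 56 min
Total worked: 45 h 57 min = 45.95 h.
Threshold 40 h → overtime 5 h 57 min, regular 40 h 0 min.

Regular 40.00 hours, overtime 5.95 hours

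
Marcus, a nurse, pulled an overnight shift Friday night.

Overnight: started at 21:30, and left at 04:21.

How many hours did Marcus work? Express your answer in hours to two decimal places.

Overnight: 21:30 → midnight = 2 h 30 min; midnight → 04:21 = 4 h 21 min; span 6 h 51 min

6.85 hours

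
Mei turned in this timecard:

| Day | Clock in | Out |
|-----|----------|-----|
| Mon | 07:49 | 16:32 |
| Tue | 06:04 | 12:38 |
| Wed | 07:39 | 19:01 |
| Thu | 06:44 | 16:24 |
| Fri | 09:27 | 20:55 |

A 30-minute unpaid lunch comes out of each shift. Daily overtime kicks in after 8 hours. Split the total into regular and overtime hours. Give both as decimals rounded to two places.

Mon: 07:49–16:32 = 8 h 43 min; less 30 min break → 8 h 13 min
Tue: 06:04–12:38 = 6 h 34 min; less 30 min break → 6 h 4 min
Wed: 07:39–19:01 = 11 h 22 min; less 30 min break → 10 h 52 min
Thu: 06:44–16:24 = 9 h 40 min; less 30 min break → 9 h 10 min
Fri: 09:27–20:55 = 11 h 28 min; less 30 min break → 10 h 58 min
Mon reg 8 h 0 min / OT 0 h 13 min; Tue reg 6 h 4 min / OT 0 h 0 min; Wed reg 8 h 0 min / OT 2 h 52 min; Thu reg 8 h 0 min / OT 1 h 10 min; Fri reg 8 h 0 min / OT 2 h 58 min.
Totals: regular 38 h 4 min, overtime 7 h 13 min.

Regular 38.07 hours, overtime 7.22 hours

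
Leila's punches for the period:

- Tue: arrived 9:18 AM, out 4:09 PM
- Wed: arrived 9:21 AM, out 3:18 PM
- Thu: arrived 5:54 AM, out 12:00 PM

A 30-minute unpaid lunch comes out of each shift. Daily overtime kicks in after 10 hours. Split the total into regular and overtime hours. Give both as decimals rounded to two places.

Regular 17.40 hours, overtime 0.00 hours

Tue: 9:18 AM–4:09 PM = 6 h 51 min; less 30 min break → 6 h 21 min
Wed: 9:21 AM–3:18 PM = 5 h 57 min; less 30 min break → 5 h 27 min
Thu: 5:54 AM–12:00 PM = 6 h 6 min; less 30 min break → 5 h 36 min
Tue reg 6 h 21 min / OT 0 h 0 min; Wed reg 5 h 27 min / OT 0 h 0 min; Thu reg 5 h 36 min / OT 0 h 0 min.
Totals: regular 17 h 24 min, overtime 0 h 0 min.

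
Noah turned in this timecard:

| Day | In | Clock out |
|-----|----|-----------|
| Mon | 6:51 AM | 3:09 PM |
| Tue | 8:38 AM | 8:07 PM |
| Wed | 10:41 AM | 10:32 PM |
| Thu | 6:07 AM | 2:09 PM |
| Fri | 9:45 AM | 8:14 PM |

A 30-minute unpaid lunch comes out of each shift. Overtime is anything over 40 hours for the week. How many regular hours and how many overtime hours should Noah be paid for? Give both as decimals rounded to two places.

Mon: 6:51 AM–3:09 PM = 8 h 18 min; less 30 min break → 7 h 48 min
Tue: 8:38 AM–8:07 PM = 11 h 29 min; less 30 min break → 10 h 59 min
Wed: 10:41 AM–10:32 PM = 11 h 51 min; less 30 min break → 11 h 21 min
Thu: 6:07 AM–2:09 PM = 8 h 2 min; less 30 min break → 7 h 32 min
Fri: 9:45 AM–8:14 PM = 10 h 29 min; less 30 min break → 9 h 59 min
Total worked: 47 h 39 min = 47.65 h.
Threshold 40 h → overtime 7 h 39 min, regular 40 h 0 min.

Regular 40.00 hours, overtime 7.65 hours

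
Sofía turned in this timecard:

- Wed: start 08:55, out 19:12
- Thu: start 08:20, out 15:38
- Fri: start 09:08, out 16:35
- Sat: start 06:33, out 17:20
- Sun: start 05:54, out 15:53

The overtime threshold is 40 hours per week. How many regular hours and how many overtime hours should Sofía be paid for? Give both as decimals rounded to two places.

Regular 40.00 hours, overtime 5.80 hours

Wed: 08:55–19:12 = 10 h 17 min
Thu: 08:20–15:38 = 7 h 18 min
Fri: 09:08–16:35 = 7 h 27 min
Sat: 06:33–17:20 = 10 h 47 min
Sun: 05:54–15:53 = 9 h 59 min
Total worked: 45 h 48 min = 45.80 h.
Threshold 40 h → overtime 5 h 48 min, regular 40 h 0 min.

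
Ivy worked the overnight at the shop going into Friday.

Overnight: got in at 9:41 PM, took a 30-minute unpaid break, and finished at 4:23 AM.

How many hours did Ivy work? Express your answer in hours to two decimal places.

Overnight: 9:41 PM → midnight = 2 h 19 min; midnight → 4:23 AM = 4 h 23 min; span 6 h 42 min; less 30 min break → 6 h 12 min

6.20 hours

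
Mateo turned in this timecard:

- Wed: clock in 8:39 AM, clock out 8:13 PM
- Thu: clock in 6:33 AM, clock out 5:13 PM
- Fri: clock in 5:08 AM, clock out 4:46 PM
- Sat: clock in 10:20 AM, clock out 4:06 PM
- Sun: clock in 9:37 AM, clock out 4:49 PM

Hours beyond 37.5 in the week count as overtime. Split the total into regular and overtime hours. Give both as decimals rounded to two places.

Wed: 8:39 AM–8:13 PM = 11 h 34 min
Thu: 6:33 AM–5:13 PM = 10 h 40 min
Fri: 5:08 AM–4:46 PM = 11 h 38 min
Sat: 10:20 AM–4:06 PM = 5 h 46 min
Sun: 9:37 AM–4:49 PM = 7 h 12 min
Total worked: 46 h 50 min = 46.83 h.
Threshold 37.5 h → overtime 9 h 20 min, regular 37 h 30 min.

Regular 37.50 hours, overtime 9.33 hours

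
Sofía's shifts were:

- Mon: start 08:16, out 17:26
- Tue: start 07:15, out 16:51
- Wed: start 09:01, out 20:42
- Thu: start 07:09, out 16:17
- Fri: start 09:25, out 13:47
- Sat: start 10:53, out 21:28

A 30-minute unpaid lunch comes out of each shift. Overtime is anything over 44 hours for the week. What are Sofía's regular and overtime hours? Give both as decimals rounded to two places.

Mon: 08:16–17:26 = 9 h 10 min; less 30 min break → 8 h 40 min
Tue: 07:15–16:51 = 9 h 36 min; less 30 min break → 9 h 6 min
Wed: 09:01–20:42 = 11 h 41 min; less 30 min break → 11 h 11 min
Thu: 07:09–16:17 = 9 h 8 min; less 30 min break → 8 h 38 min
Fri: 09:25–13:47 = 4 h 22 min; less 30 min break → 3 h 52 min
Sat: 10:53–21:28 = 10 h 35 min; less 30 min break → 10 h 5 min
Total worked: 51 h 32 min = 51.53 h.
Threshold 44 h → overtime 7 h 32 min, regular 44 h 0 min.

Regular 44.00 hours, overtime 7.53 hours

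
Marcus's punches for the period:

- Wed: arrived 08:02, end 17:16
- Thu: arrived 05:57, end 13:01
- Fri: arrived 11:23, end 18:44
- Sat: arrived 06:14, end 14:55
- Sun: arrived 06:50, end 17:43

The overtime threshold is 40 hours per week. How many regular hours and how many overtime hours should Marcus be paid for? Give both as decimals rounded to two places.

Wed: 08:02–17:16 = 9 h 14 min
Thu: 05:57–13:01 = 7 h 4 min
Fri: 11:23–18:44 = 7 h 21 min
Sat: 06:14–14:55 = 8 h 41 min
Sun: 06:50–17:43 = 10 h 53 min
Total worked: 43 h 13 min = 43.22 h.
Threshold 40 h → overtime 3 h 13 min, regular 40 h 0 min.

Regular 40.00 hours, overtime 3.22 hours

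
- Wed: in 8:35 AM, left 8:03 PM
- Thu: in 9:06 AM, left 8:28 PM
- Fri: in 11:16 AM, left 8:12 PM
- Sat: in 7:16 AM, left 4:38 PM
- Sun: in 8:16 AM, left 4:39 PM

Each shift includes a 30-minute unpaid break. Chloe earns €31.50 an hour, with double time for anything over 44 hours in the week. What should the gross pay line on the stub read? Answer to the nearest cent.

€1576.05

Wed: 8:35 AM–8:03 PM = 11 h 28 min; less 30 min break → 10 h 58 min
Thu: 9:06 AM–8:28 PM = 11 h 22 min; less 30 min break → 10 h 52 min
Fri: 11:16 AM–8:12 PM = 8 h 56 min; less 30 min break → 8 h 26 min
Sat: 7:16 AM–4:38 PM = 9 h 22 min; less 30 min break → 8 h 52 min
Sun: 8:16 AM–4:39 PM = 8 h 23 min; less 30 min break → 7 h 53 min
Total worked: 47 h 1 min = 2821 min.
Regular 44 h 0 min = 2640 min at €31.50/h; overtime 3 h 1 min = 181 min at €63.00/h.
Pay = (2640 × €31.50 + 181 × €63.00) ÷ 60 = €1576.05.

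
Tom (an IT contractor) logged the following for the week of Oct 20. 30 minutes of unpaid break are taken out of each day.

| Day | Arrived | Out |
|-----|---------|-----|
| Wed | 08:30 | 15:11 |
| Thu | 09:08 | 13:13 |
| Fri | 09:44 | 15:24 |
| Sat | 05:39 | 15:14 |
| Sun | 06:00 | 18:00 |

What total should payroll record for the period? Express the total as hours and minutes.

Wed: 08:30–15:11 = 6 h 41 min; less 30 min break → 6 h 11 min
Thu: 09:08–13:13 = 4 h 5 min; less 30 min break → 3 h 35 min
Fri: 09:44–15:24 = 5 h 40 min; less 30 min break → 5 h 10 min
Sat: 05:39–15:14 = 9 h 35 min; less 30 min break → 9 h 5 min
Sun: 06:00–18:00 = 12 h 0 min; less 30 min break → 11 h 30 min
Total: 6 h 11 min + 3 h 35 min + 5 h 10 min + 9 h 5 min + 11 h 30 min = 35 h 31 min.

35 h 31 min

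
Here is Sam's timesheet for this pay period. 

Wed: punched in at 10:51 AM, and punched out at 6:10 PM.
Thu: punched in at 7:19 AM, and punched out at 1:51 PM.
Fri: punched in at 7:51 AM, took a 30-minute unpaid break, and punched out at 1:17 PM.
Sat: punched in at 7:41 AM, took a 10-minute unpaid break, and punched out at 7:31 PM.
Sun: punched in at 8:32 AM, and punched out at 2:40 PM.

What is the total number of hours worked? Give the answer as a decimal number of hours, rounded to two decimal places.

Wed: 10:51 AM–6:10 PM = 7 h 19 min
Thu: 7:19 AM–1:51 PM = 6 h 32 min
Fri: 7:51 AM–1:17 PM = 5 h 26 min; less 30 min break → 4 h 56 min
Sat: 7:41 AM–7:31 PM = 11 h 50 min; less 10 min break → 11 h 40 min
Sun: 8:32 AM–2:40 PM = 6 h 8 min
Total: 7 h 19 min + 6 h 32 min + 4 h 56 min + 11 h 40 min + 6 h 8 min = 36 h 35 min.

36.58 hours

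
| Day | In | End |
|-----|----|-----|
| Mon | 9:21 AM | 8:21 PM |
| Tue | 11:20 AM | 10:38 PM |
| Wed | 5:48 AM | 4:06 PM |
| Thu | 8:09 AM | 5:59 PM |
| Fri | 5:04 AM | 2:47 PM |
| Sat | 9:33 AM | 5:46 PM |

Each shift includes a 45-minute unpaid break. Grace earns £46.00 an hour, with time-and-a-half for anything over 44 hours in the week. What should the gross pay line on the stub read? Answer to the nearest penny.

£2842.80

Mon: 9:21 AM–8:21 PM = 11 h 0 min; less 45 min break → 10 h 15 min
Tue: 11:20 AM–10:38 PM = 11 h 18 min; less 45 min break → 10 h 33 min
Wed: 5:48 AM–4:06 PM = 10 h 18 min; less 45 min break → 9 h 33 min
Thu: 8:09 AM–5:59 PM = 9 h 50 min; less 45 min break → 9 h 5 min
Fri: 5:04 AM–2:47 PM = 9 h 43 min; less 45 min break → 8 h 58 min
Sat: 9:33 AM–5:46 PM = 8 h 13 min; less 45 min break → 7 h 28 min
Total worked: 55 h 52 min = 3352 min.
Regular 44 h 0 min = 2640 min at £46.00/h; overtime 11 h 52 min = 712 min at £69.00/h.
Pay = (2640 × £46.00 + 712 × £69.00) ÷ 60 = £2842.80.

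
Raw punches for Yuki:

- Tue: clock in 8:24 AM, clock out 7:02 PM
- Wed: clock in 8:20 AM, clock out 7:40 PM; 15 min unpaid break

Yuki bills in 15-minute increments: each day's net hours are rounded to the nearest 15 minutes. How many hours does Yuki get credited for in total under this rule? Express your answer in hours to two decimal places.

21.75 hours

Tue: 8:24 AM–7:02 PM = 10 h 38 min → rounds to 10 h 45 min
Wed: 8:20 AM–7:40 PM = 11 h 20 min − 15 min = 11 h 5 min → rounds to 11 h 0 min
Total credited: 21 h 45 min.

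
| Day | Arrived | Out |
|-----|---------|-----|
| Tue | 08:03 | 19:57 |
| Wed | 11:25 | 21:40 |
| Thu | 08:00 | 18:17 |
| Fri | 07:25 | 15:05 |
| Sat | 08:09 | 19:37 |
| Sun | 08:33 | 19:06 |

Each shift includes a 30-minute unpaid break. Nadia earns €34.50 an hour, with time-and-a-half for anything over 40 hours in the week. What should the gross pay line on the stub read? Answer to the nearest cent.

Tue: 08:03–19:57 = 11 h 54 min; less 30 min break → 11 h 24 min
Wed: 11:25–21:40 = 10 h 15 min; less 30 min break → 9 h 45 min
Thu: 08:00–18:17 = 10 h 17 min; less 30 min break → 9 h 47 min
Fri: 07:25–15:05 = 7 h 40 min; less 30 min break → 7 h 10 min
Sat: 08:09–19:37 = 11 h 28 min; less 30 min break → 10 h 58 min
Sun: 08:33–19:06 = 10 h 33 min; less 30 min break → 10 h 3 min
Total worked: 59 h 7 min = 3547 min.
Regular 40 h 0 min = 2400 min at €34.50/h; overtime 19 h 7 min = 1147 min at €51.75/h.
Pay = (2400 × €34.50 + 1147 × €51.75) ÷ 60 = €2369.29.

€2369.29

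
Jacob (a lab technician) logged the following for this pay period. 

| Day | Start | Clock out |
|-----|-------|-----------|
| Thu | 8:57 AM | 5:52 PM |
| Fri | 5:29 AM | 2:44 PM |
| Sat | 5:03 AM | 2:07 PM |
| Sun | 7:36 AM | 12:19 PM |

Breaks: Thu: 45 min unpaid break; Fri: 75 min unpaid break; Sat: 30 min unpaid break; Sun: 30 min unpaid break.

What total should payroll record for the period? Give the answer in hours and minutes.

28 h 57 min

Thu: 8:57 AM–5:52 PM = 8 h 55 min; less 45 min break → 8 h 10 min
Fri: 5:29 AM–2:44 PM = 9 h 15 min; less 75 min break → 8 h 0 min
Sat: 5:03 AM–2:07 PM = 9 h 4 min; less 30 min break → 8 h 34 min
Sun: 7:36 AM–12:19 PM = 4 h 43 min; less 30 min break → 4 h 13 min
Total: 8 h 10 min + 8 h 0 min + 8 h 34 min + 4 h 13 min = 28 h 57 min.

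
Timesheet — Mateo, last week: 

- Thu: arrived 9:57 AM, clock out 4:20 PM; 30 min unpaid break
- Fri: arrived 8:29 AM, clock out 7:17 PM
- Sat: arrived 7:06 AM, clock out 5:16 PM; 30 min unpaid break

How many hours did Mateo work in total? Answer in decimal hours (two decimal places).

26.35 hours

Thu: 9:57 AM–4:20 PM = 6 h 23 min; less 30 min break → 5 h 53 min
Fri: 8:29 AM–7:17 PM = 10 h 48 min
Sat: 7:06 AM–5:16 PM = 10 h 10 min; less 30 min break → 9 h 40 min
Total: 5 h 53 min + 10 h 48 min + 9 h 40 min = 26 h 21 min.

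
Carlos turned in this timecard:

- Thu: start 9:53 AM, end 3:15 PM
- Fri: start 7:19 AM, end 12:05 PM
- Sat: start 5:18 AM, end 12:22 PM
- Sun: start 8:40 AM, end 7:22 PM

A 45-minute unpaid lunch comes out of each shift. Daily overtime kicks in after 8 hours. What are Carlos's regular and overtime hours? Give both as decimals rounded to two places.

Regular 22.95 hours, overtime 1.95 hours

Thu: 9:53 AM–3:15 PM = 5 h 22 min; less 45 min break → 4 h 37 min
Fri: 7:19 AM–12:05 PM = 4 h 46 min; less 45 min break → 4 h 1 min
Sat: 5:18 AM–12:22 PM = 7 h 4 min; less 45 min break → 6 h 19 min
Sun: 8:40 AM–7:22 PM = 10 h 42 min; less 45 min break → 9 h 57 min
Thu reg 4 h 37 min / OT 0 h 0 min; Fri reg 4 h 1 min / OT 0 h 0 min; Sat reg 6 h 19 min / OT 0 h 0 min; Sun reg 8 h 0 min / OT 1 h 57 min.
Totals: regular 22 h 57 min, overtime 1 h 57 min.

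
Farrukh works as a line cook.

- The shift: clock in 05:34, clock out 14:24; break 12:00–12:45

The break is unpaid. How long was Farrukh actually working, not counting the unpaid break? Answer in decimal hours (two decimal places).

The shift: 05:34–14:24 = 8 h 50 min; less 45 min break → 8 h 5 min

8.08 hours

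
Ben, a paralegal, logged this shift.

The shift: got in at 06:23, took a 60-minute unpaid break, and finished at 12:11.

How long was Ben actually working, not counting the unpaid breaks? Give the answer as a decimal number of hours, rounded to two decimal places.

4.80 hours

The shift: 06:23–12:11 = 5 h 48 min; less 60 min break → 4 h 48 min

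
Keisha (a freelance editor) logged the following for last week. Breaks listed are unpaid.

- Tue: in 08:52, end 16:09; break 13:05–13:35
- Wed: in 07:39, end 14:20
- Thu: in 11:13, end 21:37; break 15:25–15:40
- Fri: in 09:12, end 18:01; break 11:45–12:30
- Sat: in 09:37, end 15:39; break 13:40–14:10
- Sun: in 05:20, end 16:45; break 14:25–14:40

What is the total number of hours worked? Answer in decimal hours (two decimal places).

Tue: 08:52–16:09 = 7 h 17 min; less 30 min break → 6 h 47 min
Wed: 07:39–14:20 = 6 h 41 min
Thu: 11:13–21:37 = 10 h 24 min; less 15 min break → 10 h 9 min
Fri: 09:12–18:01 = 8 h 49 min; less 45 min break → 8 h 4 min
Sat: 09:37–15:39 = 6 h 2 min; less 30 min break → 5 h 32 min
Sun: 05:20–16:45 = 11 h 25 min; less 15 min break → 11 h 10 min
Total: 6 h 47 min + 6 h 41 min + 10 h 9 min + 8 h 4 min + 5 h 32 min + 11 h 10 min = 48 h 23 min.

48.38 hours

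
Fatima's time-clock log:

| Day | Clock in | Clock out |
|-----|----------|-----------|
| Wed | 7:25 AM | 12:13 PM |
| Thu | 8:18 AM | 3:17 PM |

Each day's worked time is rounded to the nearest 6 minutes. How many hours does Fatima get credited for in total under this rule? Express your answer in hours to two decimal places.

Wed: 7:25 AM–12:13 PM = 4 h 48 min → rounds to 4 h 48 min
Thu: 8:18 AM–3:17 PM = 6 h 59 min → rounds to 7 h 0 min
Total credited: 11 h 48 min.

11.80 hours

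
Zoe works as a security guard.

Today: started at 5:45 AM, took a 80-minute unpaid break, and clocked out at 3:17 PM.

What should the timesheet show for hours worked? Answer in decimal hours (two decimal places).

Today: 5:45 AM–3:17 PM = 9 h 32 min; less 80 min break → 8 h 12 min

8.20 hours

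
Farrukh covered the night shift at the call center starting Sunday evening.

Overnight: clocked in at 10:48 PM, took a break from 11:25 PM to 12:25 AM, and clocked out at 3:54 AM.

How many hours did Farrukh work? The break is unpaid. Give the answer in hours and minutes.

Overnight: 10:48 PM → midnight = 1 h 12 min; midnight → 3:54 AM = 3 h 54 min; span 5 h 6 min; less 60 min break → 4 h 6 min

4 h 6 min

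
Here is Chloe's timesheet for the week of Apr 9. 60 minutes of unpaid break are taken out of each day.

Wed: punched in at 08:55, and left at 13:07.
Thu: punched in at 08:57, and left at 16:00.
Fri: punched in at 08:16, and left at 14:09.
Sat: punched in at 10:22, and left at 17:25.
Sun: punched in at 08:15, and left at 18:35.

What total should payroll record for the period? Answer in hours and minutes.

Wed: 08:55–13:07 = 4 h 12 min; less 60 min break → 3 h 12 min
Thu: 08:57–16:00 = 7 h 3 min; less 60 min break → 6 h 3 min
Fri: 08:16–14:09 = 5 h 53 min; less 60 min break → 4 h 53 min
Sat: 10:22–17:25 = 7 h 3 min; less 60 min break → 6 h 3 min
Sun: 08:15–18:35 = 10 h 20 min; less 60 min break → 9 h 20 min
Total: 3 h 12 min + 6 h 3 min + 4 h 53 min + 6 h 3 min + 9 h 20 min = 29 h 31 min.

29 h 31 min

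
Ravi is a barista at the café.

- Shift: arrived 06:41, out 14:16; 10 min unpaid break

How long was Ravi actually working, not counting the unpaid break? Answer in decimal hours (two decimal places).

Shift: 06:41–14:16 = 7 h 35 min; less 10 min break → 7 h 25 min

7.42 hours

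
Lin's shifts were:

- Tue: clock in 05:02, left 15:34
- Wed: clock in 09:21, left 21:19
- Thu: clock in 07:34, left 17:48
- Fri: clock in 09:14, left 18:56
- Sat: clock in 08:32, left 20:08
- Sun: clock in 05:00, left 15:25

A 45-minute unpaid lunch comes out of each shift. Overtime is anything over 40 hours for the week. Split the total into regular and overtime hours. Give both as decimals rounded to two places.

Tue: 05:02–15:34 = 10 h 32 min; less 45 min break → 9 h 47 min
Wed: 09:21–21:19 = 11 h 58 min; less 45 min break → 11 h 13 min
Thu: 07:34–17:48 = 10 h 14 min; less 45 min break → 9 h 29 min
Fri: 09:14–18:56 = 9 h 42 min; less 45 min break → 8 h 57 min
Sat: 08:32–20:08 = 11 h 36 min; less 45 min break → 10 h 51 min
Sun: 05:00–15:25 = 10 h 25 min; less 45 min break → 9 h 40 min
Total worked: 59 h 57 min = 59.95 h.
Threshold 40 h → overtime 19 h 57 min, regular 40 h 0 min.

Regular 40.00 hours, overtime 19.95 hours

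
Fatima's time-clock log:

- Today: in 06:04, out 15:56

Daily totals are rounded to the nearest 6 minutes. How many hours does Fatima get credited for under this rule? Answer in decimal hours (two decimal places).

Today: 06:04–15:56 = 9 h 52 min → rounds to 9 h 54 min

9.90 hours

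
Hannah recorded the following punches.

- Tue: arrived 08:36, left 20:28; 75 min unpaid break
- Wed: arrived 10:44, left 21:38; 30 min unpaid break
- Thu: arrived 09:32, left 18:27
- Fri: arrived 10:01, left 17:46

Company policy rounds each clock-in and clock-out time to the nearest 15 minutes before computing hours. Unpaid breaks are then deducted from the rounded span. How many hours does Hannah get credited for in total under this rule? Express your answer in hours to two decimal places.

38.00 hours

Tue: in 08:36→08:30, out 20:28→20:30; 12 h 0 min − 75 min = 10 h 45 min
Wed: in 10:44→10:45, out 21:38→21:45; 11 h 0 min − 30 min = 10 h 30 min
Thu: in 09:32→09:30, out 18:27→18:30; 9 h 0 min
Fri: in 10:01→10:00, out 17:46→17:45; 7 h 45 min
Total credited: 38 h 0 min.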